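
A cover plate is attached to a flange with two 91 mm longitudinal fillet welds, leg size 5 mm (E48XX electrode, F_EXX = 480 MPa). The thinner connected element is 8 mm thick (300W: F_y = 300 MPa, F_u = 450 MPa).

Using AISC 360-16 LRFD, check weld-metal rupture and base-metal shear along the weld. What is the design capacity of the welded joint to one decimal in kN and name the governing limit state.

139.0 kN (weld metal governs)

Weld metal: throat = 0.707×5 = 3.535 mm, L = 2×91 = 182 mm. φR_n = 0.75 × 0.6 × 480 × 3.535 × 182 = 139.0 kN.
Base metal shear (8 mm plate): yield φR_n = 1.0×0.6×300×8×182 = 262.1 kN; rupture φR_n = 0.75×0.6×450×8×182 = 294.8 kN; take 262.1 kN (yield).
Governing: min(139.0, 262.1) = 139.0 kN → weld metal.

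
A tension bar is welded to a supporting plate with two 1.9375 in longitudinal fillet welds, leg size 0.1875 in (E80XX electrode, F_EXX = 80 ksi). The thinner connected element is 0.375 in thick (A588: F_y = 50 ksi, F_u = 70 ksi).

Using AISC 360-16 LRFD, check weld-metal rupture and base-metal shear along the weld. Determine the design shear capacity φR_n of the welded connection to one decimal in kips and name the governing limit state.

Weld metal: throat = 0.707×0.1875 = 0.13256 in, L = 2×1.9375 = 3.875 in. φR_n = 0.75 × 0.6 × 80 × 0.13256 × 3.875 = 18.5 kips.
Base metal shear (0.375 in plate): yield φR_n = 1.0×0.6×50×0.375×3.875 = 43.6 kips; rupture φR_n = 0.75×0.6×70×0.375×3.875 = 45.8 kips; take 43.6 kips (yield).
Governing: min(18.5, 43.6) = 18.5 kips → weld metal.

18.5 kips (weld metal governs)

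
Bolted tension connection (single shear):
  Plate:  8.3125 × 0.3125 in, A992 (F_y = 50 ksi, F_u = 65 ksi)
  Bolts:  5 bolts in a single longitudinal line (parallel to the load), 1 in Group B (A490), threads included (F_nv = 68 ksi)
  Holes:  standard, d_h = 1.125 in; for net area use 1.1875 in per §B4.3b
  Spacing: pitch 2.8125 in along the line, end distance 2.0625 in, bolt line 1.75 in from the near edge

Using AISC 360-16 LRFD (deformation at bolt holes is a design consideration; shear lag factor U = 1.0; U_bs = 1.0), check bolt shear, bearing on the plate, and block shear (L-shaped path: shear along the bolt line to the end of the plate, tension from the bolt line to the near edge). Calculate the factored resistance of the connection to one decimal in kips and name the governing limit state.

Bolt shear: A_b = π(1)²/4 = 0.7854 in². φR_n = 0.75 × 68 × 0.7854 × 5 × 1 = 200.3 kips.
Bearing (0.3125 in plate, F_u = 65 ksi): end bolts L_c = 2.0625 − 1.125/2 = 1.5, R_n = min(1.2×1.5×0.3125×65, 2.4×1×0.3125×65) = 36.563 kips/bolt; interior L_c = 2.8125 − 1.125 = 1.6875, R_n = 41.133 kips/bolt. φR_n = 0.75 × (1×36.563 + 4×41.133) = 150.8 kips.
Block shear: shear path 1×[2.0625+4×2.8125] = 1×13.3125 in, A_gv = 4.1602, A_nv = 1×(13.3125 − 4.5×1.1875)×0.3125 = 2.4902 in²; tension to near edge: (1.75 − 0.5×1.1875)×0.3125 = 0.36133 in². R_n = min(0.6×65×2.4902, 0.6×50×4.1602) + 1.0×65×0.36133 = min(97.118, 124.81) + 23.486 = 120.6 kips. φR_n = 0.75 × 120.6 = 90.5 kips.
Governing: min(200.3, 150.8, 90.5) = 90.5 kips → block shear.

90.5 kips (block shear governs)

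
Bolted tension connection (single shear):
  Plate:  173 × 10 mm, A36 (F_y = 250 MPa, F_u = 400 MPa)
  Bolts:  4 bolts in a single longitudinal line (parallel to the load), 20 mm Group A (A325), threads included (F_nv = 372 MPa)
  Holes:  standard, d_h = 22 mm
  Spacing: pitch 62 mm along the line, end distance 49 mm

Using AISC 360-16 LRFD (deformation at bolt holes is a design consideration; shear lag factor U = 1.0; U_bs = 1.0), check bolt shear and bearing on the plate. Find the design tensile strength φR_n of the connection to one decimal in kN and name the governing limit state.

Bolt shear: A_b = π(20)²/4 = 314.16 mm². φR_n = 0.75 × 372 × 314.16 × 4 × 1 = 350.6 kN.
Bearing (10 mm plate, F_u = 400 MPa): end bolts L_c = 49 − 22/2 = 38, R_n = min(1.2×38×10×400, 2.4×20×10×400) = 182.4 kN/bolt; interior L_c = 62 − 22 = 40, R_n = 192 kN/bolt. φR_n = 0.75 × (1×182.4 + 3×192) = 568.8 kN.
Governing: min(350.6, 568.8) = 350.6 kN → bolt shear.

350.6 kN (bolt shear governs)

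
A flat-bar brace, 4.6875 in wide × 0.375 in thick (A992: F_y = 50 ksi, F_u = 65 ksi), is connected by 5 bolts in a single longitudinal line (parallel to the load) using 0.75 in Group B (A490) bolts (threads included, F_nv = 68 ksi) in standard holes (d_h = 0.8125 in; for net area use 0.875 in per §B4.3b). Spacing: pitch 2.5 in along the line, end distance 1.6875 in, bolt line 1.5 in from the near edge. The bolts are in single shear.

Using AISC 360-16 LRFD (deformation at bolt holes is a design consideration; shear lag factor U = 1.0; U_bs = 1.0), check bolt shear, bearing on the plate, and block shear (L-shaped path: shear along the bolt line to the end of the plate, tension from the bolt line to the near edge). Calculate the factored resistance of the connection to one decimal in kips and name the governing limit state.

104.4 kips (block shear governs)

Bolt shear: A_b = π(0.75)²/4 = 0.44179 in². φR_n = 0.75 × 68 × 0.44179 × 5 × 1 = 112.7 kips.
Bearing (0.375 in plate, F_u = 65 ksi): end bolts L_c = 1.6875 − 0.8125/2 = 1.28125, R_n = min(1.2×1.28125×0.375×65, 2.4×0.75×0.375×65) = 37.477 kips/bolt; interior L_c = 2.5 − 0.8125 = 1.6875, R_n = 43.875 kips/bolt. φR_n = 0.75 × (1×37.477 + 4×43.875) = 159.7 kips.
Block shear: shear path 1×[1.6875+4×2.5] = 1×11.6875 in, A_gv = 4.3828, A_nv = 1×(11.6875 − 4.5×0.875)×0.375 = 2.9063 in²; tension to near edge: (1.5 − 0.5×0.875)×0.375 = 0.39844 in². R_n = min(0.6×65×2.9063, 0.6×50×4.3828) + 1.0×65×0.39844 = min(113.35, 131.48) + 25.899 = 139.25 kips. φR_n = 0.75 × 139.25 = 104.4 kips.
Governing: min(112.7, 159.7, 104.4) = 104.4 kips → block shear.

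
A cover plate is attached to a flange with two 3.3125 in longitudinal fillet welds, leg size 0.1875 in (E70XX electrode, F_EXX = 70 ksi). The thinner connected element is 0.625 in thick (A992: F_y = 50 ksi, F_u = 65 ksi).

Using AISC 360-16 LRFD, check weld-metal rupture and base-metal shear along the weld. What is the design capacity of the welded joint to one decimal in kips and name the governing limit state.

27.7 kips (weld metal governs)

Weld metal: throat = 0.707×0.1875 = 0.13256 in, L = 2×3.3125 = 6.625 in. φR_n = 0.75 × 0.6 × 70 × 0.13256 × 6.625 = 27.7 kips.
Base metal shear (0.625 in plate): yield φR_n = 1.0×0.6×50×0.625×6.625 = 124.2 kips; rupture φR_n = 0.75×0.6×65×0.625×6.625 = 121.1 kips; take 121.1 kips (rupture).
Governing: min(27.7, 121.1) = 27.7 kips → weld metal.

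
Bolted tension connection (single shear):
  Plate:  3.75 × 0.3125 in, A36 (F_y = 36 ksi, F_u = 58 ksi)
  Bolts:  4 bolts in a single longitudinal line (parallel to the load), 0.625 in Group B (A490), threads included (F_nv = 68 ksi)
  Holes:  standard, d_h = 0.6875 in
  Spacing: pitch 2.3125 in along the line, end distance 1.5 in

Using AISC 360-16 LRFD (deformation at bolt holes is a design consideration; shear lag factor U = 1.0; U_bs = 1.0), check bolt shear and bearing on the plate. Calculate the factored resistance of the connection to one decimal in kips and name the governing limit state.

62.6 kips (bolt shear governs)

Bolt shear: A_b = π(0.625)²/4 = 0.3068 in². φR_n = 0.75 × 68 × 0.3068 × 4 × 1 = 62.6 kips.
Bearing (0.3125 in plate, F_u = 58 ksi): end bolts L_c = 1.5 − 0.6875/2 = 1.15625, R_n = min(1.2×1.15625×0.3125×58, 2.4×0.625×0.3125×58) = 25.148 kips/bolt; interior L_c = 2.3125 − 0.6875 = 1.625, R_n = 27.188 kips/bolt. φR_n = 0.75 × (1×25.148 + 3×27.188) = 80.0 kips.
Governing: min(62.6, 80.0) = 62.6 kips → bolt shear.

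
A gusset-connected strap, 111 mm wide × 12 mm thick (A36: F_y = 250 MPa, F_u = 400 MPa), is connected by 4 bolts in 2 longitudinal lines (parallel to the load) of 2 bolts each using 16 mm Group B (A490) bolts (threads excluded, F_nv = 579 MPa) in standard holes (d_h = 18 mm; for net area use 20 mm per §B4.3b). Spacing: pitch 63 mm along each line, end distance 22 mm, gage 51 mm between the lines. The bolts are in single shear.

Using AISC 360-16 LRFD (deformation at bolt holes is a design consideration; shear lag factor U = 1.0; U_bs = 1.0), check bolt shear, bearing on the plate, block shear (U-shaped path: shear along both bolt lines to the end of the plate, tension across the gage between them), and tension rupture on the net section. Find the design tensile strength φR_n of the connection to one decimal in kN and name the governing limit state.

255.6 kN (net-section rupture governs)

Bolt shear: A_b = π(16)²/4 = 201.06 mm². φR_n = 0.75 × 579 × 201.06 × 4 × 1 = 349.2 kN.
Bearing (12 mm plate, F_u = 400 MPa): end bolts L_c = 22 − 18/2 = 13, R_n = min(1.2×13×12×400, 2.4×16×12×400) = 74.88 kN/bolt; interior L_c = 63 − 18 = 45, R_n = 184.32 kN/bolt. φR_n = 0.75 × (2×74.88 + 2×184.32) = 388.8 kN.
Block shear: shear path 2×[22+1×63] = 2×85 mm, A_gv = 2040, A_nv = 2×(85 − 1.5×20)×12 = 1320 mm²; tension across gage: (51 − 1×20)×12 = 372 mm². R_n = min(0.6×400×1320, 0.6×250×2040) + 1.0×400×372 = min(316.8, 306) + 148.8 = 454.8 kN. φR_n = 0.75 × 454.8 = 341.1 kN.
Tension rupture (net): A_n = (111 − 2×20)×12 = 852 mm² (U = 1.0, A_e = A_n). φR_n = 0.75 × 400 × 852 = 255.6 kN.
Governing: min(349.2, 388.8, 341.1, 255.6) = 255.6 kN → net-section rupture.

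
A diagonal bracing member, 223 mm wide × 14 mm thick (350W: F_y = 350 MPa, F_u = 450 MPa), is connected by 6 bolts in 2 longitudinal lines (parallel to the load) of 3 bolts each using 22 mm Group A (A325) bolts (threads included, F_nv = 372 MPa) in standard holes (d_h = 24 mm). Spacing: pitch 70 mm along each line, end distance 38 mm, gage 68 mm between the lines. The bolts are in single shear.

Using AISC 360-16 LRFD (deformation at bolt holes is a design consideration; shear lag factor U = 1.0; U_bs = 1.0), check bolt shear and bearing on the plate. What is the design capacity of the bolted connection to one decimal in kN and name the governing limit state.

636.3 kN (bolt shear governs)

Bolt shear: A_b = π(22)²/4 = 380.13 mm². φR_n = 0.75 × 372 × 380.13 × 6 × 1 = 636.3 kN.
Bearing (14 mm plate, F_u = 450 MPa): end bolts L_c = 38 − 24/2 = 26, R_n = min(1.2×26×14×450, 2.4×22×14×450) = 196.56 kN/bolt; interior L_c = 70 − 24 = 46, R_n = 332.64 kN/bolt. φR_n = 0.75 × (2×196.56 + 4×332.64) = 1292.8 kN.
Governing: min(636.3, 1292.8) = 636.3 kN → bolt shear.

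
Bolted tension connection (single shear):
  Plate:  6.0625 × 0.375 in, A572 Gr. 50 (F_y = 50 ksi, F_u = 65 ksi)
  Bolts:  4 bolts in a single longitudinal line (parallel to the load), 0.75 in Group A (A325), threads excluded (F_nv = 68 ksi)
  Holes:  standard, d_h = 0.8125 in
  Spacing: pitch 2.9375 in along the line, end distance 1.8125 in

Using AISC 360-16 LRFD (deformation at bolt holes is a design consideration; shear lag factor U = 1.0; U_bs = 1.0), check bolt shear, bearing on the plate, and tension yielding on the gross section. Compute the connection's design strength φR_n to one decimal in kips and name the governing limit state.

90.1 kips (bolt shear governs)

Bolt shear: A_b = π(0.75)²/4 = 0.44179 in². φR_n = 0.75 × 68 × 0.44179 × 4 × 1 = 90.1 kips.
Bearing (0.375 in plate, F_u = 65 ksi): end bolts L_c = 1.8125 − 0.8125/2 = 1.40625, R_n = min(1.2×1.40625×0.375×65, 2.4×0.75×0.375×65) = 41.133 kips/bolt; interior L_c = 2.9375 − 0.8125 = 2.125, R_n = 43.875 kips/bolt. φR_n = 0.75 × (1×41.133 + 3×43.875) = 129.6 kips.
Tension yield (gross): A_g = 6.0625×0.375 = 2.2734 in². φR_n = 0.90 × 50 × 2.2734 = 102.3 kips.
Governing: min(90.1, 129.6, 102.3) = 90.1 kips → bolt shear.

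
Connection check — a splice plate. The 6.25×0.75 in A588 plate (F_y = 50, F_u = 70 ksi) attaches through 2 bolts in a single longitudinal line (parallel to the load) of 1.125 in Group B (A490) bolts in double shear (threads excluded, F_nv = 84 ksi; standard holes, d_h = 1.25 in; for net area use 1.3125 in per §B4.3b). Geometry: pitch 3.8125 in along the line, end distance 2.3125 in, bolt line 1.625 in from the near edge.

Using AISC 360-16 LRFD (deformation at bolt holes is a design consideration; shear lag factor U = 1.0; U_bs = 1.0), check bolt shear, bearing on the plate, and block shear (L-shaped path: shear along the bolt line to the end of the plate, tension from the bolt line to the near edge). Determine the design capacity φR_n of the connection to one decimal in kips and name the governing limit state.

136.3 kips (block shear governs)

Bolt shear: A_b = π(1.125)²/4 = 0.99402 in². φR_n = 0.75 × 84 × 0.99402 × 2 × 2 = 250.5 kips.
Bearing (0.75 in plate, F_u = 70 ksi): end bolts L_c = 2.3125 − 1.25/2 = 1.6875, R_n = min(1.2×1.6875×0.75×70, 2.4×1.125×0.75×70) = 106.31 kips/bolt; interior L_c = 3.8125 − 1.25 = 2.5625, R_n = 141.75 kips/bolt. φR_n = 0.75 × (1×106.31 + 1×141.75) = 186.0 kips.
Block shear: shear path 1×[2.3125+1×3.8125] = 1×6.125 in, A_gv = 4.5938, A_nv = 1×(6.125 − 1.5×1.3125)×0.75 = 3.1172 in²; tension to near edge: (1.625 − 0.5×1.3125)×0.75 = 0.72656 in². R_n = min(0.6×70×3.1172, 0.6×50×4.5938) + 1.0×70×0.72656 = min(130.92, 137.81) + 50.859 = 181.78 kips. φR_n = 0.75 × 181.78 = 136.3 kips.
Governing: min(250.5, 186.0, 136.3) = 136.3 kips → block shear.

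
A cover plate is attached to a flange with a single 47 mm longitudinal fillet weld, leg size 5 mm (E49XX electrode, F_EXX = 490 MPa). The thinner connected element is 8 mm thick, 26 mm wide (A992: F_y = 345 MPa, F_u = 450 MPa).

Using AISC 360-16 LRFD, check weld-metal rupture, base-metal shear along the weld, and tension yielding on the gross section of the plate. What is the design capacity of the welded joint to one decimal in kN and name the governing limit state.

Weld metal: throat = 0.707×5 = 3.535 mm, L = 47 mm. φR_n = 0.75 × 0.6 × 490 × 3.535 × 47 = 36.6 kN.
Base metal shear (8 mm plate): yield φR_n = 1.0×0.6×345×8×47 = 77.8 kN; rupture φR_n = 0.75×0.6×450×8×47 = 76.1 kN; take 76.1 kN (rupture).
Tension yield (gross): A_g = 26×8 = 208 mm². φR_n = 0.90 × 345 × 208 = 64.6 kN.
Governing: min(36.6, 76.1, 64.6) = 36.6 kN → weld metal.

36.6 kN (weld metal governs)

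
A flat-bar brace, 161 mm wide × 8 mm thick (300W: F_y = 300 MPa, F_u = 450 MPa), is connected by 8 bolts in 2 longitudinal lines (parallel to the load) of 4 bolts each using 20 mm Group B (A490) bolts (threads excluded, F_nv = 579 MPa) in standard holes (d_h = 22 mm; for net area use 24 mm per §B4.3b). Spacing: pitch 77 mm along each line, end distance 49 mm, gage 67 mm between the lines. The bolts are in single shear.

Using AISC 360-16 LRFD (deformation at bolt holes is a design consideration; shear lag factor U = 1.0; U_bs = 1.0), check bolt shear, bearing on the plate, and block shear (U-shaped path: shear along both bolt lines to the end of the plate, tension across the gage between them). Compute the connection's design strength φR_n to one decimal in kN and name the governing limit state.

Bolt shear: A_b = π(20)²/4 = 314.16 mm². φR_n = 0.75 × 579 × 314.16 × 8 × 1 = 1091.4 kN.
Bearing (8 mm plate, F_u = 450 MPa): end bolts L_c = 49 − 22/2 = 38, R_n = min(1.2×38×8×450, 2.4×20×8×450) = 164.16 kN/bolt; interior L_c = 77 − 22 = 55, R_n = 172.8 kN/bolt. φR_n = 0.75 × (2×164.16 + 6×172.8) = 1023.8 kN.
Block shear: shear path 2×[49+3×77] = 2×280 mm, A_gv = 4480, A_nv = 2×(280 − 3.5×24)×8 = 3136 mm²; tension across gage: (67 − 1×24)×8 = 344 mm². R_n = min(0.6×450×3136, 0.6×300×4480) + 1.0×450×344 = min(846.72, 806.4) + 154.8 = 961.2 kN. φR_n = 0.75 × 961.2 = 720.9 kN.
Governing: min(1091.4, 1023.8, 720.9) = 720.9 kN → block shear.

720.9 kN (block shear governs)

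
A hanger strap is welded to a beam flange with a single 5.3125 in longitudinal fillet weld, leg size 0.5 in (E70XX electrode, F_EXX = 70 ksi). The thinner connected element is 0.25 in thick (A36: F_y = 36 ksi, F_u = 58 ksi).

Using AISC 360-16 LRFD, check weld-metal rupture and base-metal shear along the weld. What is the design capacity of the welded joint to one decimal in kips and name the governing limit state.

Weld metal: throat = 0.707×0.5 = 0.3535 in, L = 5.3125 in. φR_n = 0.75 × 0.6 × 70 × 0.3535 × 5.3125 = 59.2 kips.
Base metal shear (0.25 in plate): yield φR_n = 1.0×0.6×36×0.25×5.3125 = 28.7 kips; rupture φR_n = 0.75×0.6×58×0.25×5.3125 = 34.7 kips; take 28.7 kips (yield).
Governing: min(59.2, 28.7) = 28.7 kips → base-metal shear.

28.7 kips (base-metal shear governs)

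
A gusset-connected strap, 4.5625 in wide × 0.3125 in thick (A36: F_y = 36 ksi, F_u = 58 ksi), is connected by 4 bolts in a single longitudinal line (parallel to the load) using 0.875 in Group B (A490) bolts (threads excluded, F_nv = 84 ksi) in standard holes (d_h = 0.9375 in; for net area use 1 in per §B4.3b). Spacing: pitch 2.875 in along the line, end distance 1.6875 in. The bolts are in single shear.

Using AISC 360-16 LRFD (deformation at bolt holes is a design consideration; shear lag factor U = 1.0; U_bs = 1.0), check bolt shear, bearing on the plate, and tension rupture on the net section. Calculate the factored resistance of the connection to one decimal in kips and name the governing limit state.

48.4 kips (net-section rupture governs)

Bolt shear: A_b = π(0.875)²/4 = 0.60132 in². φR_n = 0.75 × 84 × 0.60132 × 4 × 1 = 151.5 kips.
Bearing (0.3125 in plate, F_u = 58 ksi): end bolts L_c = 1.6875 − 0.9375/2 = 1.21875, R_n = min(1.2×1.21875×0.3125×58, 2.4×0.875×0.3125×58) = 26.508 kips/bolt; interior L_c = 2.875 − 0.9375 = 1.9375, R_n = 38.063 kips/bolt. φR_n = 0.75 × (1×26.508 + 3×38.063) = 105.5 kips.
Tension rupture (net): A_n = (4.5625 − 1×1)×0.3125 = 1.1133 in² (U = 1.0, A_e = A_n). φR_n = 0.75 × 58 × 1.1133 = 48.4 kips.
Governing: min(151.5, 105.5, 48.4) = 48.4 kips → net-section rupture.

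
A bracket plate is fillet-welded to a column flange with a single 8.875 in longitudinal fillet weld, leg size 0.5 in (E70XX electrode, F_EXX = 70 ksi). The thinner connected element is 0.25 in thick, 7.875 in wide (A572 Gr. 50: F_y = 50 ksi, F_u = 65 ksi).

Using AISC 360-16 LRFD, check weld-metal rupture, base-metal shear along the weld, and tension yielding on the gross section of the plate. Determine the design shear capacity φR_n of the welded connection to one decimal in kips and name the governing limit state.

64.9 kips (base-metal shear governs)

Weld metal: throat = 0.707×0.5 = 0.3535 in, L = 8.875 in. φR_n = 0.75 × 0.6 × 70 × 0.3535 × 8.875 = 98.8 kips.
Base metal shear (0.25 in plate): yield φR_n = 1.0×0.6×50×0.25×8.875 = 66.6 kips; rupture φR_n = 0.75×0.6×65×0.25×8.875 = 64.9 kips; take 64.9 kips (rupture).
Tension yield (gross): A_g = 7.875×0.25 = 1.9688 in². φR_n = 0.90 × 50 × 1.9688 = 88.6 kips.
Governing: min(98.8, 64.9, 88.6) = 64.9 kips → base-metal shear.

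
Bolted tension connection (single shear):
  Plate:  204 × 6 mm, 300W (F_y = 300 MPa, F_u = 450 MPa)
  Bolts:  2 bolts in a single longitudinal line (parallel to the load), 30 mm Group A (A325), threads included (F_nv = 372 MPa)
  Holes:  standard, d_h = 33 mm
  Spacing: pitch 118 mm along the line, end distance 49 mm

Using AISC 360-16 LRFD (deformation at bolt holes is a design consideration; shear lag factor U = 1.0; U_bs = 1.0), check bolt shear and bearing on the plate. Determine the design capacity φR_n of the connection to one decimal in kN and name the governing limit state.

224.8 kN (bearing governs)

Bolt shear: A_b = π(30)²/4 = 706.86 mm². φR_n = 0.75 × 372 × 706.86 × 2 × 1 = 394.4 kN.
Bearing (6 mm plate, F_u = 450 MPa): end bolts L_c = 49 − 33/2 = 32.5, R_n = min(1.2×32.5×6×450, 2.4×30×6×450) = 105.3 kN/bolt; interior L_c = 118 − 33 = 85, R_n = 194.4 kN/bolt. φR_n = 0.75 × (1×105.3 + 1×194.4) = 224.8 kN.
Governing: min(394.4, 224.8) = 224.8 kN → bearing.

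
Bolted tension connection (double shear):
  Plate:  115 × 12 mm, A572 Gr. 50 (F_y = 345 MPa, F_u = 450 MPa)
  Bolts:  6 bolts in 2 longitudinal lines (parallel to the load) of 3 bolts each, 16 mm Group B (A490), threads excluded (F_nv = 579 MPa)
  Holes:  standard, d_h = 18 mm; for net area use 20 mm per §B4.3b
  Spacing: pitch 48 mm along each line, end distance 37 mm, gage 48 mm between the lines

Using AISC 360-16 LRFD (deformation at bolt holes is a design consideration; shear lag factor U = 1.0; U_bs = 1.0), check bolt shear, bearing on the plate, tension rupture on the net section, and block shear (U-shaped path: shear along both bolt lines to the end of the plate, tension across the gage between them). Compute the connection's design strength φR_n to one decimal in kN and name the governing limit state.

Bolt shear: A_b = π(16)²/4 = 201.06 mm². φR_n = 0.75 × 579 × 201.06 × 6 × 2 = 1047.7 kN.
Bearing (12 mm plate, F_u = 450 MPa): end bolts L_c = 37 − 18/2 = 28, R_n = min(1.2×28×12×450, 2.4×16×12×450) = 181.44 kN/bolt; interior L_c = 48 − 18 = 30, R_n = 194.4 kN/bolt. φR_n = 0.75 × (2×181.44 + 4×194.4) = 855.4 kN.
Tension rupture (net): A_n = (115 − 2×20)×12 = 900 mm² (U = 1.0, A_e = A_n). φR_n = 0.75 × 450 × 900 = 303.8 kN.
Block shear: shear path 2×[37+2×48] = 2×133 mm, A_gv = 3192, A_nv = 2×(133 − 2.5×20)×12 = 1992 mm²; tension across gage: (48 − 1×20)×12 = 336 mm². R_n = min(0.6×450×1992, 0.6×345×3192) + 1.0×450×336 = min(537.84, 660.74) + 151.2 = 689.04 kN. φR_n = 0.75 × 689.04 = 516.8 kN.
Governing: min(1047.7, 855.4, 303.8, 516.8) = 303.8 kN → net-section rupture.

303.8 kN (net-section rupture governs)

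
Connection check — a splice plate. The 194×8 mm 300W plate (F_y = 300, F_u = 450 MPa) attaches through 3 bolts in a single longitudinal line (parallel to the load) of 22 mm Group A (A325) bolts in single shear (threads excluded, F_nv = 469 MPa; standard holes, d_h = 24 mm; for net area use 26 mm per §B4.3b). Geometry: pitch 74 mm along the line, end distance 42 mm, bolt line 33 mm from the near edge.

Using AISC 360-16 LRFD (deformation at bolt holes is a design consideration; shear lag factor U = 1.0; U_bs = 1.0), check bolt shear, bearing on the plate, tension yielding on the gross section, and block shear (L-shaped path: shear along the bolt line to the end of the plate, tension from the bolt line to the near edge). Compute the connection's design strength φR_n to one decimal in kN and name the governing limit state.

256.5 kN (block shear governs)

Bolt shear: A_b = π(22)²/4 = 380.13 mm². φR_n = 0.75 × 469 × 380.13 × 3 × 1 = 401.1 kN.
Bearing (8 mm plate, F_u = 450 MPa): end bolts L_c = 42 − 24/2 = 30, R_n = min(1.2×30×8×450, 2.4×22×8×450) = 129.6 kN/bolt; interior L_c = 74 − 24 = 50, R_n = 190.08 kN/bolt. φR_n = 0.75 × (1×129.6 + 2×190.08) = 382.3 kN.
Tension yield (gross): A_g = 194×8 = 1552 mm². φR_n = 0.90 × 300 × 1552 = 419.0 kN.
Block shear: shear path 1×[42+2×74] = 1×190 mm, A_gv = 1520, A_nv = 1×(190 − 2.5×26)×8 = 1000 mm²; tension to near edge: (33 − 0.5×26)×8 = 160 mm². R_n = min(0.6×450×1000, 0.6×300×1520) + 1.0×450×160 = min(270, 273.6) + 72 = 342 kN. φR_n = 0.75 × 342 = 256.5 kN.
Governing: min(401.1, 382.3, 419.0, 256.5) = 256.5 kN → block shear.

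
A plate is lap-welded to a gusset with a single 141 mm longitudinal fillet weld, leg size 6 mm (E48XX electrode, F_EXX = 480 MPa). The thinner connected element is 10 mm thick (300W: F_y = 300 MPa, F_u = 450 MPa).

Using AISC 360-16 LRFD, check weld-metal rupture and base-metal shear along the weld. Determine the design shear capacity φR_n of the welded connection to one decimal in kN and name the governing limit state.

129.2 kN (weld metal governs)

Weld metal: throat = 0.707×6 = 4.242 mm, L = 141 mm. φR_n = 0.75 × 0.6 × 480 × 4.242 × 141 = 129.2 kN.
Base metal shear (10 mm plate): yield φR_n = 1.0×0.6×300×10×141 = 253.8 kN; rupture φR_n = 0.75×0.6×450×10×141 = 285.5 kN; take 253.8 kN (yield).
Governing: min(129.2, 253.8) = 129.2 kN → weld metal.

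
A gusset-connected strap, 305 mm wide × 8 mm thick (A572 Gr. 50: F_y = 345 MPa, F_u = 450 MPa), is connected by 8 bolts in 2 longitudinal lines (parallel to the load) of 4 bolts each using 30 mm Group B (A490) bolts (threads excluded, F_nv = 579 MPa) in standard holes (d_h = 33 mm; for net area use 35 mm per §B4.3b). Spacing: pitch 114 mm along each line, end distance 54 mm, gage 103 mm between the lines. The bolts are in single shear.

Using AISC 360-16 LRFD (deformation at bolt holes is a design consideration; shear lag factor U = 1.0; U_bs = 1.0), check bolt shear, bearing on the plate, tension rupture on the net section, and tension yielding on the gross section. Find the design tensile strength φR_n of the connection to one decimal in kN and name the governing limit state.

Bolt shear: A_b = π(30)²/4 = 706.86 mm². φR_n = 0.75 × 579 × 706.86 × 8 × 1 = 2455.6 kN.
Bearing (8 mm plate, F_u = 450 MPa): end bolts L_c = 54 − 33/2 = 37.5, R_n = min(1.2×37.5×8×450, 2.4×30×8×450) = 162 kN/bolt; interior L_c = 114 − 33 = 81, R_n = 259.2 kN/bolt. φR_n = 0.75 × (2×162 + 6×259.2) = 1409.4 kN.
Tension rupture (net): A_n = (305 − 2×35)×8 = 1880 mm² (U = 1.0, A_e = A_n). φR_n = 0.75 × 450 × 1880 = 634.5 kN.
Tension yield (gross): A_g = 305×8 = 2440 mm². φR_n = 0.90 × 345 × 2440 = 757.6 kN.
Governing: min(2455.6, 1409.4, 634.5, 757.6) = 634.5 kN → net-section rupture.

634.5 kN (net-section rupture governs)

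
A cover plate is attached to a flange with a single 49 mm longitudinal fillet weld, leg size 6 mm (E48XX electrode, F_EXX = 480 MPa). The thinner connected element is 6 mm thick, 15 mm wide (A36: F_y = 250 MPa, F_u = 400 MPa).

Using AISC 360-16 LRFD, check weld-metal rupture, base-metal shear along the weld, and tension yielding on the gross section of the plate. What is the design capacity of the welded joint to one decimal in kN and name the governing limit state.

Weld metal: throat = 0.707×6 = 4.242 mm, L = 49 mm. φR_n = 0.75 × 0.6 × 480 × 4.242 × 49 = 44.9 kN.
Base metal shear (6 mm plate): yield φR_n = 1.0×0.6×250×6×49 = 44.1 kN; rupture φR_n = 0.75×0.6×400×6×49 = 52.9 kN; take 44.1 kN (yield).
Tension yield (gross): A_g = 15×6 = 90 mm². φR_n = 0.90 × 250 × 90 = 20.3 kN.
Governing: min(44.9, 44.1, 20.3) = 20.3 kN → gross-section yield.

20.3 kN (gross-section yield governs)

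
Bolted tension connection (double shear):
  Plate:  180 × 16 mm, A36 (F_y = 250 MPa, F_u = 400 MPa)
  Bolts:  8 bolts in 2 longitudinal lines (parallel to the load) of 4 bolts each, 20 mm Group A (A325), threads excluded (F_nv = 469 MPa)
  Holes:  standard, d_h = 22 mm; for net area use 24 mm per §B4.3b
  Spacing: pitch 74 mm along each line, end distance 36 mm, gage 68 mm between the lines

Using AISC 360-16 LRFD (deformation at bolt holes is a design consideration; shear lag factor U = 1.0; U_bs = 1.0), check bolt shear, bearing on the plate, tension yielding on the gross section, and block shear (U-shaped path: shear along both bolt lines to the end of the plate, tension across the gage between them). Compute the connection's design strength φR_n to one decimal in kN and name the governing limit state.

648.0 kN (gross-section yield governs)

Bolt shear: A_b = π(20)²/4 = 314.16 mm². φR_n = 0.75 × 469 × 314.16 × 8 × 2 = 1768.1 kN.
Bearing (16 mm plate, F_u = 400 MPa): end bolts L_c = 36 − 22/2 = 25, R_n = min(1.2×25×16×400, 2.4×20×16×400) = 192 kN/bolt; interior L_c = 74 − 22 = 52, R_n = 307.2 kN/bolt. φR_n = 0.75 × (2×192 + 6×307.2) = 1670.4 kN.
Tension yield (gross): A_g = 180×16 = 2880 mm². φR_n = 0.90 × 250 × 2880 = 648.0 kN.
Block shear: shear path 2×[36+3×74] = 2×258 mm, A_gv = 8256, A_nv = 2×(258 − 3.5×24)×16 = 5568 mm²; tension across gage: (68 − 1×24)×16 = 704 mm². R_n = min(0.6×400×5568, 0.6×250×8256) + 1.0×400×704 = min(1336.3, 1238.4) + 281.6 = 1520 kN. φR_n = 0.75 × 1520 = 1140.0 kN.
Governing: min(1768.1, 1670.4, 648.0, 1140.0) = 648.0 kN → gross-section yield.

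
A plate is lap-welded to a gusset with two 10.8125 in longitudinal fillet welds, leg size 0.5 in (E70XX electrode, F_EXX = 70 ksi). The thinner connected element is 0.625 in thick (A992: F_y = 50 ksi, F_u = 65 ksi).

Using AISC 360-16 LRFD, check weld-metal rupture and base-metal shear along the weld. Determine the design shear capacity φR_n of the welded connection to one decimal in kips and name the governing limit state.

Weld metal: throat = 0.707×0.5 = 0.3535 in, L = 2×10.8125 = 21.625 in. φR_n = 0.75 × 0.6 × 70 × 0.3535 × 21.625 = 240.8 kips.
Base metal shear (0.625 in plate): yield φR_n = 1.0×0.6×50×0.625×21.625 = 405.5 kips; rupture φR_n = 0.75×0.6×65×0.625×21.625 = 395.3 kips; take 395.3 kips (rupture).
Governing: min(240.8, 395.3) = 240.8 kips → weld metal.

240.8 kips (weld metal governs)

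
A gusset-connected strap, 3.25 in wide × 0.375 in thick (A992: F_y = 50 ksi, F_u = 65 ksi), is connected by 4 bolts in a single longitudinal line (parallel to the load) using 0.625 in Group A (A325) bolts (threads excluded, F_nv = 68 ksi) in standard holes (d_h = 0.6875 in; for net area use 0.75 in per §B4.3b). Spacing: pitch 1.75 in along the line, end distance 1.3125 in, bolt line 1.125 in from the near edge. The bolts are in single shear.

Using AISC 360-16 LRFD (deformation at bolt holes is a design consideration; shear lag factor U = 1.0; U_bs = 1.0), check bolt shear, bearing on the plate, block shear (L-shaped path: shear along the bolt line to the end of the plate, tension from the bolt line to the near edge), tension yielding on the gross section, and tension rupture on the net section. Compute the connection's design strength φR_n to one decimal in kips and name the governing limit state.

Bolt shear: A_b = π(0.625)²/4 = 0.3068 in². φR_n = 0.75 × 68 × 0.3068 × 4 × 1 = 62.6 kips.
Bearing (0.375 in plate, F_u = 65 ksi): end bolts L_c = 1.3125 − 0.6875/2 = 0.96875, R_n = min(1.2×0.96875×0.375×65, 2.4×0.625×0.375×65) = 28.336 kips/bolt; interior L_c = 1.75 − 0.6875 = 1.0625, R_n = 31.078 kips/bolt. φR_n = 0.75 × (1×28.336 + 3×31.078) = 91.2 kips.
Block shear: shear path 1×[1.3125+3×1.75] = 1×6.5625 in, A_gv = 2.4609, A_nv = 1×(6.5625 − 3.5×0.75)×0.375 = 1.4766 in²; tension to near edge: (1.125 − 0.5×0.75)×0.375 = 0.28125 in². R_n = min(0.6×65×1.4766, 0.6×50×2.4609) + 1.0×65×0.28125 = min(57.587, 73.827) + 18.281 = 75.868 kips. φR_n = 0.75 × 75.868 = 56.9 kips.
Tension yield (gross): A_g = 3.25×0.375 = 1.2188 in². φR_n = 0.90 × 50 × 1.2188 = 54.8 kips.
Tension rupture (net): A_n = (3.25 − 1×0.75)×0.375 = 0.9375 in² (U = 1.0, A_e = A_n). φR_n = 0.75 × 65 × 0.9375 = 45.7 kips.
Governing: min(62.6, 91.2, 56.9, 54.8, 45.7) = 45.7 kips → net-section rupture.

45.7 kips (net-section rupture governs)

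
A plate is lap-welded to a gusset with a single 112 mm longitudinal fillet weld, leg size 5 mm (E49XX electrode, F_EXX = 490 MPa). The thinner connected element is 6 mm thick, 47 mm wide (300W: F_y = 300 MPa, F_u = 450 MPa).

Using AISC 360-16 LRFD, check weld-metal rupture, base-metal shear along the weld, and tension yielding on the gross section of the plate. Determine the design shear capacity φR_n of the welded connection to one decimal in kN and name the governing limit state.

Weld metal: throat = 0.707×5 = 3.535 mm, L = 112 mm. φR_n = 0.75 × 0.6 × 490 × 3.535 × 112 = 87.3 kN.
Base metal shear (6 mm plate): yield φR_n = 1.0×0.6×300×6×112 = 121.0 kN; rupture φR_n = 0.75×0.6×450×6×112 = 136.1 kN; take 121.0 kN (yield).
Tension yield (gross): A_g = 47×6 = 282 mm². φR_n = 0.90 × 300 × 282 = 76.1 kN.
Governing: min(87.3, 121.0, 76.1) = 76.1 kN → gross-section yield.

76.1 kN (gross-section yield governs)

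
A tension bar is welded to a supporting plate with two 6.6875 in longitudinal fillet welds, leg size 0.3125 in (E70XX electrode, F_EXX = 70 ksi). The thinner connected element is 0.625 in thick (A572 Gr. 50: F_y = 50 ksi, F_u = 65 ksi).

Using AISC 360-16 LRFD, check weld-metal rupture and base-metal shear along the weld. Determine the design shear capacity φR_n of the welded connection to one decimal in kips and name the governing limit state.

Weld metal: throat = 0.707×0.3125 = 0.22094 in, L = 2×6.6875 = 13.375 in. φR_n = 0.75 × 0.6 × 70 × 0.22094 × 13.375 = 93.1 kips.
Base metal shear (0.625 in plate): yield φR_n = 1.0×0.6×50×0.625×13.375 = 250.8 kips; rupture φR_n = 0.75×0.6×65×0.625×13.375 = 244.5 kips; take 244.5 kips (rupture).
Governing: min(93.1, 244.5) = 93.1 kips → weld metal.

93.1 kips (weld metal governs)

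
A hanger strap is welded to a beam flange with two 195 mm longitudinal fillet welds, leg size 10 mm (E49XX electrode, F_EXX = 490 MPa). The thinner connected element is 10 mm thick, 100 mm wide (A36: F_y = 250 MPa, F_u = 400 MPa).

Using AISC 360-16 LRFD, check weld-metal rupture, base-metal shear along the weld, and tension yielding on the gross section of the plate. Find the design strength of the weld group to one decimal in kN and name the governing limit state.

Weld metal: throat = 0.707×10 = 7.07 mm, L = 2×195 = 390 mm. φR_n = 0.75 × 0.6 × 490 × 7.07 × 390 = 608.0 kN.
Base metal shear (10 mm plate): yield φR_n = 1.0×0.6×250×10×390 = 585.0 kN; rupture φR_n = 0.75×0.6×400×10×390 = 702.0 kN; take 585.0 kN (yield).
Tension yield (gross): A_g = 100×10 = 1000 mm². φR_n = 0.90 × 250 × 1000 = 225.0 kN.
Governing: min(608.0, 585.0, 225.0) = 225.0 kN → gross-section yield.

225.0 kN (gross-section yield governs)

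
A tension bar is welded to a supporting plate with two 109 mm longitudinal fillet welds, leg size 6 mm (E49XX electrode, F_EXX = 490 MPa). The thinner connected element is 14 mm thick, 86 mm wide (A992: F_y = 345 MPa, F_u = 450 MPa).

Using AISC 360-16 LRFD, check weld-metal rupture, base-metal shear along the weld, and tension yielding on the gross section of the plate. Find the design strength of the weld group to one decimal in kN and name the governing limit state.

203.9 kN (weld metal governs)

Weld metal: throat = 0.707×6 = 4.242 mm, L = 2×109 = 218 mm. φR_n = 0.75 × 0.6 × 490 × 4.242 × 218 = 203.9 kN.
Base metal shear (14 mm plate): yield φR_n = 1.0×0.6×345×14×218 = 631.8 kN; rupture φR_n = 0.75×0.6×450×14×218 = 618.0 kN; take 618.0 kN (rupture).
Tension yield (gross): A_g = 86×14 = 1204 mm². φR_n = 0.90 × 345 × 1204 = 373.8 kN.
Governing: min(203.9, 618.0, 373.8) = 203.9 kN → weld metal.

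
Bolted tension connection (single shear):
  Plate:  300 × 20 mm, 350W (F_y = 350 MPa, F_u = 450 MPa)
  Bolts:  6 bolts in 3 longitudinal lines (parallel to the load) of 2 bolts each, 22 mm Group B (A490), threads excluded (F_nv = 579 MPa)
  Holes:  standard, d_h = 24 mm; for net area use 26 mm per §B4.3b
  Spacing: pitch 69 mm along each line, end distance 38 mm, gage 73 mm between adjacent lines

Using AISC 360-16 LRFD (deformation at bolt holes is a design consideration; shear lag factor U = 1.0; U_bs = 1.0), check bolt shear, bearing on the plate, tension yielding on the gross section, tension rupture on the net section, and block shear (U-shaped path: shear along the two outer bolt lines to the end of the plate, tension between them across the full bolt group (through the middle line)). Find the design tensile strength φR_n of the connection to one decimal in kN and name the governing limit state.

990.4 kN (bolt shear governs)

Bolt shear: A_b = π(22)²/4 = 380.13 mm². φR_n = 0.75 × 579 × 380.13 × 6 × 1 = 990.4 kN.
Bearing (20 mm plate, F_u = 450 MPa): end bolts L_c = 38 − 24/2 = 26, R_n = min(1.2×26×20×450, 2.4×22×20×450) = 280.8 kN/bolt; interior L_c = 69 − 24 = 45, R_n = 475.2 kN/bolt. φR_n = 0.75 × (3×280.8 + 3×475.2) = 1701.0 kN.
Tension yield (gross): A_g = 300×20 = 6000 mm². φR_n = 0.90 × 350 × 6000 = 1890.0 kN.
Tension rupture (net): A_n = (300 − 3×26)×20 = 4440 mm² (U = 1.0, A_e = A_n). φR_n = 0.75 × 450 × 4440 = 1498.5 kN.
Block shear: shear path 2×[38+1×69] = 2×107 mm, A_gv = 4280, A_nv = 2×(107 − 1.5×26)×20 = 2720 mm²; tension across gage: (146 − 2×26)×20 = 1880 mm². R_n = min(0.6×450×2720, 0.6×350×4280) + 1.0×450×1880 = min(734.4, 898.8) + 846 = 1580.4 kN. φR_n = 0.75 × 1580.4 = 1185.3 kN.
Governing: min(990.4, 1701.0, 1890.0, 1498.5, 1185.3) = 990.4 kN → bolt shear.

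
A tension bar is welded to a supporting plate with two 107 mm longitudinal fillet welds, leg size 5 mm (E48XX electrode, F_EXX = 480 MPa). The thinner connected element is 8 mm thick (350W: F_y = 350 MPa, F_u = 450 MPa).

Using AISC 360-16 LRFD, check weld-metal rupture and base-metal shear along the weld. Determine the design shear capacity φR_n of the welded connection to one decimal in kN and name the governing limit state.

Weld metal: throat = 0.707×5 = 3.535 mm, L = 2×107 = 214 mm. φR_n = 0.75 × 0.6 × 480 × 3.535 × 214 = 163.4 kN.
Base metal shear (8 mm plate): yield φR_n = 1.0×0.6×350×8×214 = 359.5 kN; rupture φR_n = 0.75×0.6×450×8×214 = 346.7 kN; take 346.7 kN (rupture).
Governing: min(163.4, 346.7) = 163.4 kN → weld metal.

163.4 kN (weld metal governs)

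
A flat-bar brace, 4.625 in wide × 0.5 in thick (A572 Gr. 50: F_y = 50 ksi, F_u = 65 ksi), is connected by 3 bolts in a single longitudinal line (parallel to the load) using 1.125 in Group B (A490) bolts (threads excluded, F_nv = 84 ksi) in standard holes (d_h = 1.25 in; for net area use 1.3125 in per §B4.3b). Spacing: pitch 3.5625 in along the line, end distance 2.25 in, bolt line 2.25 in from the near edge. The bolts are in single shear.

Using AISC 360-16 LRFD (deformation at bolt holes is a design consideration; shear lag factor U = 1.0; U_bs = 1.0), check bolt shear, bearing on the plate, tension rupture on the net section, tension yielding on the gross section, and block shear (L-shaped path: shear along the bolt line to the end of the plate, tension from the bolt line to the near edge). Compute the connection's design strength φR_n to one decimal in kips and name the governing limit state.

Bolt shear: A_b = π(1.125)²/4 = 0.99402 in². φR_n = 0.75 × 84 × 0.99402 × 3 × 1 = 187.9 kips.
Bearing (0.5 in plate, F_u = 65 ksi): end bolts L_c = 2.25 − 1.25/2 = 1.625, R_n = min(1.2×1.625×0.5×65, 2.4×1.125×0.5×65) = 63.375 kips/bolt; interior L_c = 3.5625 − 1.25 = 2.3125, R_n = 87.75 kips/bolt. φR_n = 0.75 × (1×63.375 + 2×87.75) = 179.2 kips.
Tension rupture (net): A_n = (4.625 − 1×1.3125)×0.5 = 1.6563 in² (U = 1.0, A_e = A_n). φR_n = 0.75 × 65 × 1.6563 = 80.7 kips.
Tension yield (gross): A_g = 4.625×0.5 = 2.3125 in². φR_n = 0.90 × 50 × 2.3125 = 104.1 kips.
Block shear: shear path 1×[2.25+2×3.5625] = 1×9.375 in, A_gv = 4.6875, A_nv = 1×(9.375 − 2.5×1.3125)×0.5 = 3.0469 in²; tension to near edge: (2.25 − 0.5×1.3125)×0.5 = 0.79688 in². R_n = min(0.6×65×3.0469, 0.6×50×4.6875) + 1.0×65×0.79688 = min(118.83, 140.63) + 51.797 = 170.63 kips. φR_n = 0.75 × 170.63 = 128.0 kips.
Governing: min(187.9, 179.2, 80.7, 104.1, 128.0) = 80.7 kips → net-section rupture.

80.7 kips (net-section rupture governs)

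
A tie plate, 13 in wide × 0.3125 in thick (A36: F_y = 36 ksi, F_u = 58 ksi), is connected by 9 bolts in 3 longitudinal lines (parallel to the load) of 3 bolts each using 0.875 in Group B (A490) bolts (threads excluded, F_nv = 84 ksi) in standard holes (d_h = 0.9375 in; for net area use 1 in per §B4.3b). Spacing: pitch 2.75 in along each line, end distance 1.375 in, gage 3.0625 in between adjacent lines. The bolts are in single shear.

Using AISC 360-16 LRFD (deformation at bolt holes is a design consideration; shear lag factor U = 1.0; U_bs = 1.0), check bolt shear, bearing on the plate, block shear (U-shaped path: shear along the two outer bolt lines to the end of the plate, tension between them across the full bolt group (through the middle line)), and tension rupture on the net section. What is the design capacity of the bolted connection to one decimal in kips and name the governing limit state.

Bolt shear: A_b = π(0.875)²/4 = 0.60132 in². φR_n = 0.75 × 84 × 0.60132 × 9 × 1 = 340.9 kips.
Bearing (0.3125 in plate, F_u = 58 ksi): end bolts L_c = 1.375 − 0.9375/2 = 0.90625, R_n = min(1.2×0.90625×0.3125×58, 2.4×0.875×0.3125×58) = 19.711 kips/bolt; interior L_c = 2.75 − 0.9375 = 1.8125, R_n = 38.063 kips/bolt. φR_n = 0.75 × (3×19.711 + 6×38.063) = 215.6 kips.
Block shear: shear path 2×[1.375+2×2.75] = 2×6.875 in, A_gv = 4.2969, A_nv = 2×(6.875 − 2.5×1)×0.3125 = 2.7344 in²; tension across gage: (6.125 − 2×1)×0.3125 = 1.2891 in². R_n = min(0.6×58×2.7344, 0.6×36×4.2969) + 1.0×58×1.2891 = min(95.157, 92.813) + 74.768 = 167.58 kips. φR_n = 0.75 × 167.58 = 125.7 kips.
Tension rupture (net): A_n = (13 − 3×1)×0.3125 = 3.125 in² (U = 1.0, A_e = A_n). φR_n = 0.75 × 58 × 3.125 = 135.9 kips.
Governing: min(340.9, 215.6, 125.7, 135.9) = 125.7 kips → block shear.

125.7 kips (block shear governs)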